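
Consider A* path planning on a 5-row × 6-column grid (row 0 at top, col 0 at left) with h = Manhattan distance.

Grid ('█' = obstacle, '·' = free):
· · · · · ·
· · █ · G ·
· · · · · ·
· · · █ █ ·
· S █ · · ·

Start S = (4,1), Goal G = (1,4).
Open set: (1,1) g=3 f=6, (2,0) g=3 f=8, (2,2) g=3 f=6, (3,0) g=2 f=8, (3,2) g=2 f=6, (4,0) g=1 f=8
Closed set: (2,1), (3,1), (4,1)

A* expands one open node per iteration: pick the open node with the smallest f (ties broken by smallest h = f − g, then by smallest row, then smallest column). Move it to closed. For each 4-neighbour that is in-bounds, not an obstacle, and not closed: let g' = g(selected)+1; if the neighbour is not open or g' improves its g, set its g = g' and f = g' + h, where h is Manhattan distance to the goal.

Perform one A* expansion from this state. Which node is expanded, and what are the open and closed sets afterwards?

expanded=(1,1); open=[(0,1) g=4 f=8, (1,0) g=4 f=8, (2,0) g=3 f=8, (2,2) g=3 f=6, (3,0) g=2 f=8, (3,2) g=2 f=6, (4,0) g=1 f=8]; closed=[(1,1), (2,1), (3,1), (4,1)]

step 1: expand (1,1) (f=6, h=3) → closed; open now [(0,1) g=4 f=8, (1,0) g=4 f=8, (2,0) g=3 f=8, (2,2) g=3 f=6, (3,0) g=2 f=8, (3,2) g=2 f=6, (4,0) g=1 f=8]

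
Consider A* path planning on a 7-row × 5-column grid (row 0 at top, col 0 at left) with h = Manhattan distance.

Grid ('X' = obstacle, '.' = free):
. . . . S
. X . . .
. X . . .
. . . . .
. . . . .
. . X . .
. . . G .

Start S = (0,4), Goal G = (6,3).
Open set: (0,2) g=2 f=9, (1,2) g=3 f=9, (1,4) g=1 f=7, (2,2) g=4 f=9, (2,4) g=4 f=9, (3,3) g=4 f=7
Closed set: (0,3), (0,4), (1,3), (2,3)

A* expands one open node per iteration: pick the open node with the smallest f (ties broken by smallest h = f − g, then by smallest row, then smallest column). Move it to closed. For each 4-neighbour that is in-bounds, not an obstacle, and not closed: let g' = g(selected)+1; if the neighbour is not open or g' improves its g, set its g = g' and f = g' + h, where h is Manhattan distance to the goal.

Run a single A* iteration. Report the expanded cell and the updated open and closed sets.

expanded=(3,3); open=[(0,2) g=2 f=9, (1,2) g=3 f=9, (1,4) g=1 f=7, (2,2) g=4 f=9, (2,4) g=4 f=9, (3,2) g=5 f=9, (3,4) g=5 f=9, (4,3) g=5 f=7]; closed=[(0,3), (0,4), (1,3), (2,3), (3,3)]

step 1: expand (3,3) (f=7, h=3) → closed; open now [(0,2) g=2 f=9, (1,2) g=3 f=9, (1,4) g=1 f=7, (2,2) g=4 f=9, (2,4) g=4 f=9, (3,2) g=5 f=9, (3,4) g=5 f=9, (4,3) g=5 f=7]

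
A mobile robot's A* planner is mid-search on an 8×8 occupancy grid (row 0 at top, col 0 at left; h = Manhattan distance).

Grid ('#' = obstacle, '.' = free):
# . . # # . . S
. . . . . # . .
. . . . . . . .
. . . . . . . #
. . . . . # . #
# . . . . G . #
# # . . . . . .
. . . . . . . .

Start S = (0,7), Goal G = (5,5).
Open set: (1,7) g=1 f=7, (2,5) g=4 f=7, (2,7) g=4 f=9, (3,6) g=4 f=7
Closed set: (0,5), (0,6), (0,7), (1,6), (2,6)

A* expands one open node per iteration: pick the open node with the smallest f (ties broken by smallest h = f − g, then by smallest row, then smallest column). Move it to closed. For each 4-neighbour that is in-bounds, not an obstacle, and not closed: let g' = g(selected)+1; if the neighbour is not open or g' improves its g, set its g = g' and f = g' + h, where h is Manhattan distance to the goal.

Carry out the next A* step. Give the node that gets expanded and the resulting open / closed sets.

step 1: expand (2,5) (f=7, h=3) → closed; open now [(1,7) g=1 f=7, (2,4) g=5 f=9, (2,7) g=4 f=9, (3,5) g=5 f=7, (3,6) g=4 f=7]

expanded=(2,5); open=[(1,7) g=1 f=7, (2,4) g=5 f=9, (2,7) g=4 f=9, (3,5) g=5 f=7, (3,6) g=4 f=7]; closed=[(0,5), (0,6), (0,7), (1,6), (2,5), (2,6)]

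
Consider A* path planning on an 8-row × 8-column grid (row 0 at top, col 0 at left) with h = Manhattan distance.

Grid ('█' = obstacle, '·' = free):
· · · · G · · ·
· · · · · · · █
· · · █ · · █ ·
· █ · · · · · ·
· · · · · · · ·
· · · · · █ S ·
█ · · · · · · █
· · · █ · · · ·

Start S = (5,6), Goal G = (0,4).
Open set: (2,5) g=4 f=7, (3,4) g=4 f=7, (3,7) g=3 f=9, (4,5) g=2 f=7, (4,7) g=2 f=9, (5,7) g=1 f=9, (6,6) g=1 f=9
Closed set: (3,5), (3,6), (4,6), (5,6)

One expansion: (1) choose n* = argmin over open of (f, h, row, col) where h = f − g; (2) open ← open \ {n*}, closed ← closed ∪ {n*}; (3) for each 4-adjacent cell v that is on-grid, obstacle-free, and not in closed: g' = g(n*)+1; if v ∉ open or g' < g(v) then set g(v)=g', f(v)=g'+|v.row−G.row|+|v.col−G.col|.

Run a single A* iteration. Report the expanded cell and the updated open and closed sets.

step 1: expand (2,5) (f=7, h=3) → closed; open now [(1,5) g=5 f=7, (2,4) g=5 f=7, (3,4) g=4 f=7, (3,7) g=3 f=9, (4,5) g=2 f=7, (4,7) g=2 f=9, (5,7) g=1 f=9, (6,6) g=1 f=9]

expanded=(2,5); open=[(1,5) g=5 f=7, (2,4) g=5 f=7, (3,4) g=4 f=7, (3,7) g=3 f=9, (4,5) g=2 f=7, (4,7) g=2 f=9, (5,7) g=1 f=9, (6,6) g=1 f=9]; closed=[(2,5), (3,5), (3,6), (4,6), (5,6)]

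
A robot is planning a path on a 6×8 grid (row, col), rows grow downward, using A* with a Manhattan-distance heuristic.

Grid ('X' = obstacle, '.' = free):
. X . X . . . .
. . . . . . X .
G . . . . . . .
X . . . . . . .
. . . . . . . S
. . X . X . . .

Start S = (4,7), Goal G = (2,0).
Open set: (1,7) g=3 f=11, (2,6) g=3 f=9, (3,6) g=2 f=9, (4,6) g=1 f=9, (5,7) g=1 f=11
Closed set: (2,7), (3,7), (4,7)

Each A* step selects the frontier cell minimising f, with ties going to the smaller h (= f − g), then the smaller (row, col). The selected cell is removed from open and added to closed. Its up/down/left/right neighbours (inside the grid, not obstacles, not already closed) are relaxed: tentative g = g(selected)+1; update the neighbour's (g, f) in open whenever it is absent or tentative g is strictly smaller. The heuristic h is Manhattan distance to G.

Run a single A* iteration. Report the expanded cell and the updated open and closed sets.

step 1: expand (2,6) (f=9, h=6) → closed; open now [(1,7) g=3 f=11, (2,5) g=4 f=9, (3,6) g=2 f=9, (4,6) g=1 f=9, (5,7) g=1 f=11]

expanded=(2,6); open=[(1,7) g=3 f=11, (2,5) g=4 f=9, (3,6) g=2 f=9, (4,6) g=1 f=9, (5,7) g=1 f=11]; closed=[(2,6), (2,7), (3,7), (4,7)]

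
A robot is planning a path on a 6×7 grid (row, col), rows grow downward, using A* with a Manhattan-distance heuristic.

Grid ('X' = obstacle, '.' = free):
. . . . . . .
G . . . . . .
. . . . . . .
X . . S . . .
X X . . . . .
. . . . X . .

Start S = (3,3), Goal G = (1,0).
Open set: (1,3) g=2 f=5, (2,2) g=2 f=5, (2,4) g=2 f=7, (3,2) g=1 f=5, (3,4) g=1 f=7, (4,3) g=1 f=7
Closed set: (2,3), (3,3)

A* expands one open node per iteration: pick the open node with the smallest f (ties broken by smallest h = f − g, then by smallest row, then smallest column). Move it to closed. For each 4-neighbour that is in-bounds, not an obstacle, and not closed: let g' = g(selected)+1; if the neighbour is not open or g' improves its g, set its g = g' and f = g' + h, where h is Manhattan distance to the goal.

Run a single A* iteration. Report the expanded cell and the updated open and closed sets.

expanded=(1,3); open=[(0,3) g=3 f=7, (1,2) g=3 f=5, (1,4) g=3 f=7, (2,2) g=2 f=5, (2,4) g=2 f=7, (3,2) g=1 f=5, (3,4) g=1 f=7, (4,3) g=1 f=7]; closed=[(1,3), (2,3), (3,3)]

step 1: expand (1,3) (f=5, h=3) → closed; open now [(0,3) g=3 f=7, (1,2) g=3 f=5, (1,4) g=3 f=7, (2,2) g=2 f=5, (2,4) g=2 f=7, (3,2) g=1 f=5, (3,4) g=1 f=7, (4,3) g=1 f=7]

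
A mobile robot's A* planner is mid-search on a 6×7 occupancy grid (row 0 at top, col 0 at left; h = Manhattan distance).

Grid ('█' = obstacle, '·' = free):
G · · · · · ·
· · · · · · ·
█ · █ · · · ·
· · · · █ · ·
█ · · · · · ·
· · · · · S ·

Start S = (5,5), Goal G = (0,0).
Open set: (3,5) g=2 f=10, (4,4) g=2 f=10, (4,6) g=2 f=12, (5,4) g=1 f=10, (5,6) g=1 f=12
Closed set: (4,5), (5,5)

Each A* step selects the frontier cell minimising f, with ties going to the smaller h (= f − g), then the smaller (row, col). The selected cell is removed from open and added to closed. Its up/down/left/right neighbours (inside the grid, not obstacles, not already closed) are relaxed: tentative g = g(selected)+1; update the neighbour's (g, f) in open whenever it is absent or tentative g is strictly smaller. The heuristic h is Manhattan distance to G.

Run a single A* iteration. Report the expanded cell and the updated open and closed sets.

expanded=(3,5); open=[(2,5) g=3 f=10, (3,6) g=3 f=12, (4,4) g=2 f=10, (4,6) g=2 f=12, (5,4) g=1 f=10, (5,6) g=1 f=12]; closed=[(3,5), (4,5), (5,5)]

step 1: expand (3,5) (f=10, h=8) → closed; open now [(2,5) g=3 f=10, (3,6) g=3 f=12, (4,4) g=2 f=10, (4,6) g=2 f=12, (5,4) g=1 f=10, (5,6) g=1 f=12]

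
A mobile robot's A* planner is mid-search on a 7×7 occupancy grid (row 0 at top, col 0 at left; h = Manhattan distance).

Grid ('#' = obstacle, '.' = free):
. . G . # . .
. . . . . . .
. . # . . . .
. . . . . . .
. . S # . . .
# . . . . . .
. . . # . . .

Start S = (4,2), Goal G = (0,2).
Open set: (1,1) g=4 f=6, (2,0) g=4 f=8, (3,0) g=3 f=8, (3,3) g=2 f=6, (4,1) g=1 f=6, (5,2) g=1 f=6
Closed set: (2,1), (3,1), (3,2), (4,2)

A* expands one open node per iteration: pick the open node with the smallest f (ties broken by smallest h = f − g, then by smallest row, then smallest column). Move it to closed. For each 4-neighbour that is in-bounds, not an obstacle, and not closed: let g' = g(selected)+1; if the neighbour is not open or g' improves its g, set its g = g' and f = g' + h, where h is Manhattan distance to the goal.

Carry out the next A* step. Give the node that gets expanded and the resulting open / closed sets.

expanded=(1,1); open=[(0,1) g=5 f=6, (1,0) g=5 f=8, (1,2) g=5 f=6, (2,0) g=4 f=8, (3,0) g=3 f=8, (3,3) g=2 f=6, (4,1) g=1 f=6, (5,2) g=1 f=6]; closed=[(1,1), (2,1), (3,1), (3,2), (4,2)]

step 1: expand (1,1) (f=6, h=2) → closed; open now [(0,1) g=5 f=6, (1,0) g=5 f=8, (1,2) g=5 f=6, (2,0) g=4 f=8, (3,0) g=3 f=8, (3,3) g=2 f=6, (4,1) g=1 f=6, (5,2) g=1 f=6]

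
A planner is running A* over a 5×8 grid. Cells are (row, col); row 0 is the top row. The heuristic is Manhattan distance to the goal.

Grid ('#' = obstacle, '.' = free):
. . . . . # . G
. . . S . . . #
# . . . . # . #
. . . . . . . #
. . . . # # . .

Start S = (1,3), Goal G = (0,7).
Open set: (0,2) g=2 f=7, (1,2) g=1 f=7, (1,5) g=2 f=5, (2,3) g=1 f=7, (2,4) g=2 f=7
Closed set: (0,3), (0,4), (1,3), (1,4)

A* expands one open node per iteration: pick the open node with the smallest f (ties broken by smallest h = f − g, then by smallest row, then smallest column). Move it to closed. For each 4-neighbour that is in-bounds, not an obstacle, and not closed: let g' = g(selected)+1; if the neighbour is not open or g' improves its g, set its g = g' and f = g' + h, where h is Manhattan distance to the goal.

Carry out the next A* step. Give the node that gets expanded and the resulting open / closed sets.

step 1: expand (1,5) (f=5, h=3) → closed; open now [(0,2) g=2 f=7, (1,2) g=1 f=7, (1,6) g=3 f=5, (2,3) g=1 f=7, (2,4) g=2 f=7]

expanded=(1,5); open=[(0,2) g=2 f=7, (1,2) g=1 f=7, (1,6) g=3 f=5, (2,3) g=1 f=7, (2,4) g=2 f=7]; closed=[(0,3), (0,4), (1,3), (1,4), (1,5)]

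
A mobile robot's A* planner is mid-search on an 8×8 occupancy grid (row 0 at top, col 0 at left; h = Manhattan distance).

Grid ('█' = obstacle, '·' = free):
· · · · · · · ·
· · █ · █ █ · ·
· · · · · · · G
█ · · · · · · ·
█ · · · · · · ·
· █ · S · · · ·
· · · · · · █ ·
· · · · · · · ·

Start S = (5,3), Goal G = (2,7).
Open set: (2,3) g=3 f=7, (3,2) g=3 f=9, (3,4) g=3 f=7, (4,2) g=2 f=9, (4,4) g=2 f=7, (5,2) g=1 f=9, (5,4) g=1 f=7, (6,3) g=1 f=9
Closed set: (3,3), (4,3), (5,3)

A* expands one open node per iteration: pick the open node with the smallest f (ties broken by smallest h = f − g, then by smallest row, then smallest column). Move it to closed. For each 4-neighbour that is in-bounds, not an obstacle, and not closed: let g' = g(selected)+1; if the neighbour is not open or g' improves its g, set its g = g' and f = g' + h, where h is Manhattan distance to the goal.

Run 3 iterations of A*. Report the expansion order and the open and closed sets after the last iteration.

order=[(2,3) → (2,4) → (2,5)]; open=[(1,3) g=4 f=9, (2,2) g=4 f=9, (2,6) g=6 f=7, (3,2) g=3 f=9, (3,4) g=3 f=7, (3,5) g=6 f=9, (4,2) g=2 f=9, (4,4) g=2 f=7, (5,2) g=1 f=9, (5,4) g=1 f=7, (6,3) g=1 f=9]; closed=[(2,3), (2,4), (2,5), (3,3), (4,3), (5,3)]

step 1: expand (2,3) (f=7, h=4) → closed; open now [(1,3) g=4 f=9, (2,2) g=4 f=9, (2,4) g=4 f=7, (3,2) g=3 f=9, (3,4) g=3 f=7, (4,2) g=2 f=9, (4,4) g=2 f=7, (5,2) g=1 f=9, (5,4) g=1 f=7, (6,3) g=1 f=9]
step 2: expand (2,4) (f=7, h=3) → closed; open now [(1,3) g=4 f=9, (2,2) g=4 f=9, (2,5) g=5 f=7, (3,2) g=3 f=9, (3,4) g=3 f=7, (4,2) g=2 f=9, (4,4) g=2 f=7, (5,2) g=1 f=9, (5,4) g=1 f=7, (6,3) g=1 f=9]
step 3: expand (2,5) (f=7, h=2) → closed; open now [(1,3) g=4 f=9, (2,2) g=4 f=9, (2,6) g=6 f=7, (3,2) g=3 f=9, (3,4) g=3 f=7, (3,5) g=6 f=9, (4,2) g=2 f=9, (4,4) g=2 f=7, (5,2) g=1 f=9, (5,4) g=1 f=7, (6,3) g=1 f=9]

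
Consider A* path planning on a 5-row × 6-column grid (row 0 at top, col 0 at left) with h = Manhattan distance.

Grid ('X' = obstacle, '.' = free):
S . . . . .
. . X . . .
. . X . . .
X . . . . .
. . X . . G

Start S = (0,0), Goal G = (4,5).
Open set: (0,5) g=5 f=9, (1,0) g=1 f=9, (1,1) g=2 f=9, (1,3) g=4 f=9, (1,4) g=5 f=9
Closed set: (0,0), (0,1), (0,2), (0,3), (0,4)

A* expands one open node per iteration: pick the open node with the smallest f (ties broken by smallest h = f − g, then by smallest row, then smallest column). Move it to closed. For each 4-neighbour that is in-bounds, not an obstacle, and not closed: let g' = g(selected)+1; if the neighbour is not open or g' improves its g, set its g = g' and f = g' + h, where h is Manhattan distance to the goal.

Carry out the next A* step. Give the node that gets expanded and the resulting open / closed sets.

step 1: expand (0,5) (f=9, h=4) → closed; open now [(1,0) g=1 f=9, (1,1) g=2 f=9, (1,3) g=4 f=9, (1,4) g=5 f=9, (1,5) g=6 f=9]

expanded=(0,5); open=[(1,0) g=1 f=9, (1,1) g=2 f=9, (1,3) g=4 f=9, (1,4) g=5 f=9, (1,5) g=6 f=9]; closed=[(0,0), (0,1), (0,2), (0,3), (0,4), (0,5)]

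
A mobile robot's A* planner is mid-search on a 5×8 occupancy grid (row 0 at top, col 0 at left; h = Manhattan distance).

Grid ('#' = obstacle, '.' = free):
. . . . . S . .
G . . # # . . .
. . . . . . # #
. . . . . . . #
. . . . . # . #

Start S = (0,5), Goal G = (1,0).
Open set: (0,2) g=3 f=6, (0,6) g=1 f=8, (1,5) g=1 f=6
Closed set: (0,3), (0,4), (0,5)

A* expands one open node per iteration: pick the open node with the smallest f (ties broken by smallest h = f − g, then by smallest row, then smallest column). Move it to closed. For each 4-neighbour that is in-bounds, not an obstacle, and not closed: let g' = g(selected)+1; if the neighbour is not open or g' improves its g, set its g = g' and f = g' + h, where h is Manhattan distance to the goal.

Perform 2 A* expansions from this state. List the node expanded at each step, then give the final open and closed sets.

order=[(0,2) → (0,1)]; open=[(0,0) g=5 f=6, (0,6) g=1 f=8, (1,1) g=5 f=6, (1,2) g=4 f=6, (1,5) g=1 f=6]; closed=[(0,1), (0,2), (0,3), (0,4), (0,5)]

step 1: expand (0,2) (f=6, h=3) → closed; open now [(0,1) g=4 f=6, (0,6) g=1 f=8, (1,2) g=4 f=6, (1,5) g=1 f=6]
step 2: expand (0,1) (f=6, h=2) → closed; open now [(0,0) g=5 f=6, (0,6) g=1 f=8, (1,1) g=5 f=6, (1,2) g=4 f=6, (1,5) g=1 f=6]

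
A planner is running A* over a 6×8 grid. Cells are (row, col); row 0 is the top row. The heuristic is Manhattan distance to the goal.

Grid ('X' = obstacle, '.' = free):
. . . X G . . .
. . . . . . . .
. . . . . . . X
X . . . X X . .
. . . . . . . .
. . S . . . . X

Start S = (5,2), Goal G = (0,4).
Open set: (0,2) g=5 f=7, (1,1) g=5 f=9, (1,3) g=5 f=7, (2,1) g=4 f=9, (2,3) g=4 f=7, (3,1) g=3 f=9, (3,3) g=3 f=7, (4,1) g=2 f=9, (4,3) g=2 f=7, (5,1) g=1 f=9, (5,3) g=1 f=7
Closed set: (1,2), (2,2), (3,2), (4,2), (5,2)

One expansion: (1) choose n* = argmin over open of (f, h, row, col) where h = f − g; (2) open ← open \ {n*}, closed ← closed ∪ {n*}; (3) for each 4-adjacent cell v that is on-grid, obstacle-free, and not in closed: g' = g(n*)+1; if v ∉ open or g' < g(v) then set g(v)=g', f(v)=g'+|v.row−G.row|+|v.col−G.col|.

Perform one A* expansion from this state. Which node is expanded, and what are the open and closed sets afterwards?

step 1: expand (0,2) (f=7, h=2) → closed; open now [(0,1) g=6 f=9, (1,1) g=5 f=9, (1,3) g=5 f=7, (2,1) g=4 f=9, (2,3) g=4 f=7, (3,1) g=3 f=9, (3,3) g=3 f=7, (4,1) g=2 f=9, (4,3) g=2 f=7, (5,1) g=1 f=9, (5,3) g=1 f=7]

expanded=(0,2); open=[(0,1) g=6 f=9, (1,1) g=5 f=9, (1,3) g=5 f=7, (2,1) g=4 f=9, (2,3) g=4 f=7, (3,1) g=3 f=9, (3,3) g=3 f=7, (4,1) g=2 f=9, (4,3) g=2 f=7, (5,1) g=1 f=9, (5,3) g=1 f=7]; closed=[(0,2), (1,2), (2,2), (3,2), (4,2), (5,2)]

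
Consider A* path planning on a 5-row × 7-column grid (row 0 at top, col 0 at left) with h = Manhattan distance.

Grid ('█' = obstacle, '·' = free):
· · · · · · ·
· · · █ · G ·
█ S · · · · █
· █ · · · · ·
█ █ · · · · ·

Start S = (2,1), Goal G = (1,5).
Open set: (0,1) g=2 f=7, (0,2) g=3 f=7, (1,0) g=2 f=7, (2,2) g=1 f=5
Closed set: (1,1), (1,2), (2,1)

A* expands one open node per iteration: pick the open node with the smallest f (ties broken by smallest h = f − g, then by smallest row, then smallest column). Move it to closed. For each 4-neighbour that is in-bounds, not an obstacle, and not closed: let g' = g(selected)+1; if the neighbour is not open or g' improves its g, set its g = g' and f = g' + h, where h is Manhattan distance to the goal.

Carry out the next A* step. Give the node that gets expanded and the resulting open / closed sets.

step 1: expand (2,2) (f=5, h=4) → closed; open now [(0,1) g=2 f=7, (0,2) g=3 f=7, (1,0) g=2 f=7, (2,3) g=2 f=5, (3,2) g=2 f=7]

expanded=(2,2); open=[(0,1) g=2 f=7, (0,2) g=3 f=7, (1,0) g=2 f=7, (2,3) g=2 f=5, (3,2) g=2 f=7]; closed=[(1,1), (1,2), (2,1), (2,2)]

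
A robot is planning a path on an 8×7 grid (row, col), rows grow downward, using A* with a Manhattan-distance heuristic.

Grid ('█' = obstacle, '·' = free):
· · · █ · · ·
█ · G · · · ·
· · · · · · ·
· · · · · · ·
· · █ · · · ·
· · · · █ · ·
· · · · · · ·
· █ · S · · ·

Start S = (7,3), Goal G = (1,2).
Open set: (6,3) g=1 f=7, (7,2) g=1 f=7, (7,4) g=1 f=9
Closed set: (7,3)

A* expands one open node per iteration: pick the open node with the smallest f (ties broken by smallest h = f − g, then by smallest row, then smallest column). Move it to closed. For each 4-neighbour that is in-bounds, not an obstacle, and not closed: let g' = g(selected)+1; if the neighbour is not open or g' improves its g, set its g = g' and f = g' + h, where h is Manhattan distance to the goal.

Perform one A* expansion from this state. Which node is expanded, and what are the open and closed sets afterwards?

expanded=(6,3); open=[(5,3) g=2 f=7, (6,2) g=2 f=7, (6,4) g=2 f=9, (7,2) g=1 f=7, (7,4) g=1 f=9]; closed=[(6,3), (7,3)]

step 1: expand (6,3) (f=7, h=6) → closed; open now [(5,3) g=2 f=7, (6,2) g=2 f=7, (6,4) g=2 f=9, (7,2) g=1 f=7, (7,4) g=1 f=9]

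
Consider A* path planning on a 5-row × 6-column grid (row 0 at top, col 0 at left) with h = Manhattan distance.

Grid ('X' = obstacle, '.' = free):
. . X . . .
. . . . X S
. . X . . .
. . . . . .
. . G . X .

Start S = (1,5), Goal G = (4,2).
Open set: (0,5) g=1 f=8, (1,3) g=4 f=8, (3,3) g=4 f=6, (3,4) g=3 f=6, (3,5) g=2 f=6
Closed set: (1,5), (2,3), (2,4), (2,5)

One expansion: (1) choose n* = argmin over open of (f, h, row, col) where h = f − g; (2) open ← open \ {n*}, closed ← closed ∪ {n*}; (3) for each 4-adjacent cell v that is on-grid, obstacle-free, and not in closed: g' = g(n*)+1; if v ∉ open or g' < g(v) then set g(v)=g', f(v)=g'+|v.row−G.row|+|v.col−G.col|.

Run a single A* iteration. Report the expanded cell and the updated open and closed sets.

step 1: expand (3,3) (f=6, h=2) → closed; open now [(0,5) g=1 f=8, (1,3) g=4 f=8, (3,2) g=5 f=6, (3,4) g=3 f=6, (3,5) g=2 f=6, (4,3) g=5 f=6]

expanded=(3,3); open=[(0,5) g=1 f=8, (1,3) g=4 f=8, (3,2) g=5 f=6, (3,4) g=3 f=6, (3,5) g=2 f=6, (4,3) g=5 f=6]; closed=[(1,5), (2,3), (2,4), (2,5), (3,3)]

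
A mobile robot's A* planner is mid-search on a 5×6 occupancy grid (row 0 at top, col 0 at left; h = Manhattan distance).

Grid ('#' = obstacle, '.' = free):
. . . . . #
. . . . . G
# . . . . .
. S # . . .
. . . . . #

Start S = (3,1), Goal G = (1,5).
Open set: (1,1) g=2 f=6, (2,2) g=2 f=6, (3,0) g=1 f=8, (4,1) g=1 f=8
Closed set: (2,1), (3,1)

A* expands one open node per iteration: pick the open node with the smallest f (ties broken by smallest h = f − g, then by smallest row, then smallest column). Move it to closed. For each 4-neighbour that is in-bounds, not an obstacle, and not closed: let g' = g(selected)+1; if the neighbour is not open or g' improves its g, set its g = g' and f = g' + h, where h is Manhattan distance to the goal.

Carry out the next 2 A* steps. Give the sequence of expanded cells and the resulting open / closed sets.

order=[(1,1) → (1,2)]; open=[(0,1) g=3 f=8, (0,2) g=4 f=8, (1,0) g=3 f=8, (1,3) g=4 f=6, (2,2) g=2 f=6, (3,0) g=1 f=8, (4,1) g=1 f=8]; closed=[(1,1), (1,2), (2,1), (3,1)]

step 1: expand (1,1) (f=6, h=4) → closed; open now [(0,1) g=3 f=8, (1,0) g=3 f=8, (1,2) g=3 f=6, (2,2) g=2 f=6, (3,0) g=1 f=8, (4,1) g=1 f=8]
step 2: expand (1,2) (f=6, h=3) → closed; open now [(0,1) g=3 f=8, (0,2) g=4 f=8, (1,0) g=3 f=8, (1,3) g=4 f=6, (2,2) g=2 f=6, (3,0) g=1 f=8, (4,1) g=1 f=8]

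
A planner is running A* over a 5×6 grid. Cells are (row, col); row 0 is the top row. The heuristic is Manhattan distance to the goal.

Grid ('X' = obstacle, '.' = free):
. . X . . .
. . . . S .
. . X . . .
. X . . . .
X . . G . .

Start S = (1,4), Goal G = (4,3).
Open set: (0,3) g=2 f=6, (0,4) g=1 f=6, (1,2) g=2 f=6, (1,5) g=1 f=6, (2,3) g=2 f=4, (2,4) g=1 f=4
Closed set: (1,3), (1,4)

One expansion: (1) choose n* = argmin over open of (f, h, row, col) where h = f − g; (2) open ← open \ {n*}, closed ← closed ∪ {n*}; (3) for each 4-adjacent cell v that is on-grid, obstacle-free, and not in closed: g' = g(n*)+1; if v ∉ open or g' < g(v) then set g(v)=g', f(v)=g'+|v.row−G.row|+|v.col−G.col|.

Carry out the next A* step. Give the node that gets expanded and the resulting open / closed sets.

expanded=(2,3); open=[(0,3) g=2 f=6, (0,4) g=1 f=6, (1,2) g=2 f=6, (1,5) g=1 f=6, (2,4) g=1 f=4, (3,3) g=3 f=4]; closed=[(1,3), (1,4), (2,3)]

step 1: expand (2,3) (f=4, h=2) → closed; open now [(0,3) g=2 f=6, (0,4) g=1 f=6, (1,2) g=2 f=6, (1,5) g=1 f=6, (2,4) g=1 f=4, (3,3) g=3 f=4]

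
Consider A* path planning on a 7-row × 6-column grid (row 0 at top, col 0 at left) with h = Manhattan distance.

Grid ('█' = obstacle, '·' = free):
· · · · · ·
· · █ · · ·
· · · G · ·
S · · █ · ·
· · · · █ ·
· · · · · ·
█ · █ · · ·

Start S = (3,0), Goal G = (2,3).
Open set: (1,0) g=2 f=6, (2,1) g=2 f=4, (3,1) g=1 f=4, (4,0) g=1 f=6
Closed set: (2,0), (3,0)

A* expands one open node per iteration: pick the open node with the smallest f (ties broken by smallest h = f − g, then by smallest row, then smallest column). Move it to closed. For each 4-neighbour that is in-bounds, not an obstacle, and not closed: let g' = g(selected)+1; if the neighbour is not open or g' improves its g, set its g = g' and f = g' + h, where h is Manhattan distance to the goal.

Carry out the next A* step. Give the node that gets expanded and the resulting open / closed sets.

expanded=(2,1); open=[(1,0) g=2 f=6, (1,1) g=3 f=6, (2,2) g=3 f=4, (3,1) g=1 f=4, (4,0) g=1 f=6]; closed=[(2,0), (2,1), (3,0)]

step 1: expand (2,1) (f=4, h=2) → closed; open now [(1,0) g=2 f=6, (1,1) g=3 f=6, (2,2) g=3 f=4, (3,1) g=1 f=4, (4,0) g=1 f=6]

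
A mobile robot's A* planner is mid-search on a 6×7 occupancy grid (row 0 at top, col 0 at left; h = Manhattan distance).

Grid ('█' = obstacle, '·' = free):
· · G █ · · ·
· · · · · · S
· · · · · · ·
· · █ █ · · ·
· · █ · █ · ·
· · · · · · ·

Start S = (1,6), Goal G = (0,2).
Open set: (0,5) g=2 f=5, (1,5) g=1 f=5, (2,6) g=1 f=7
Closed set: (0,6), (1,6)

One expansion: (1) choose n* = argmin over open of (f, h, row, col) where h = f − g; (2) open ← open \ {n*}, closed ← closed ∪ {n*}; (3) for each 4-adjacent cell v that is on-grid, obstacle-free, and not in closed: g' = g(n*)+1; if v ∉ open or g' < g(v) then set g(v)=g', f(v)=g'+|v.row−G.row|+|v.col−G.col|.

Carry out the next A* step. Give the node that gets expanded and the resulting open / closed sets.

step 1: expand (0,5) (f=5, h=3) → closed; open now [(0,4) g=3 f=5, (1,5) g=1 f=5, (2,6) g=1 f=7]

expanded=(0,5); open=[(0,4) g=3 f=5, (1,5) g=1 f=5, (2,6) g=1 f=7]; closed=[(0,5), (0,6), (1,6)]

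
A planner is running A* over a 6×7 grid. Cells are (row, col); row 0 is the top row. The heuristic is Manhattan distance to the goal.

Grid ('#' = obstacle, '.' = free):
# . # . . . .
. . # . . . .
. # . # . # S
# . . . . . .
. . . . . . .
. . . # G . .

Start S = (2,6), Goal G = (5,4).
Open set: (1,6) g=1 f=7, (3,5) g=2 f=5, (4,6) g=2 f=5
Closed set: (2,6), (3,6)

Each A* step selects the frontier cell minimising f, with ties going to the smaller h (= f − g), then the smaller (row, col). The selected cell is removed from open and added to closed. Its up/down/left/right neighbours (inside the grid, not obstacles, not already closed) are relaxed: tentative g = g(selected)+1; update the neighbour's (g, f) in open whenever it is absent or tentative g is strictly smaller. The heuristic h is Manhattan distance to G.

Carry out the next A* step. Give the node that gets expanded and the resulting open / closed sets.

step 1: expand (3,5) (f=5, h=3) → closed; open now [(1,6) g=1 f=7, (3,4) g=3 f=5, (4,5) g=3 f=5, (4,6) g=2 f=5]

expanded=(3,5); open=[(1,6) g=1 f=7, (3,4) g=3 f=5, (4,5) g=3 f=5, (4,6) g=2 f=5]; closed=[(2,6), (3,5), (3,6)]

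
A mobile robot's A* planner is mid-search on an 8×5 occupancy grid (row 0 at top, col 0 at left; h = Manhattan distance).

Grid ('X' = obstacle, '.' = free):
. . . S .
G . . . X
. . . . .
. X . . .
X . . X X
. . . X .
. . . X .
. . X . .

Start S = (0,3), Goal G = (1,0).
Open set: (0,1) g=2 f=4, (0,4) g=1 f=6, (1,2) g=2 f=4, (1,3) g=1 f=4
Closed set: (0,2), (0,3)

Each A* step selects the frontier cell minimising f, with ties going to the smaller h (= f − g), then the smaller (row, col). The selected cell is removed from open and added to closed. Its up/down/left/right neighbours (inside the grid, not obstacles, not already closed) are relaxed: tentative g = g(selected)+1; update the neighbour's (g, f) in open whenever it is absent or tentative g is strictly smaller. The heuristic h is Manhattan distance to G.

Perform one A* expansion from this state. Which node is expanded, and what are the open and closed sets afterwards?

step 1: expand (0,1) (f=4, h=2) → closed; open now [(0,0) g=3 f=4, (0,4) g=1 f=6, (1,1) g=3 f=4, (1,2) g=2 f=4, (1,3) g=1 f=4]

expanded=(0,1); open=[(0,0) g=3 f=4, (0,4) g=1 f=6, (1,1) g=3 f=4, (1,2) g=2 f=4, (1,3) g=1 f=4]; closed=[(0,1), (0,2), (0,3)]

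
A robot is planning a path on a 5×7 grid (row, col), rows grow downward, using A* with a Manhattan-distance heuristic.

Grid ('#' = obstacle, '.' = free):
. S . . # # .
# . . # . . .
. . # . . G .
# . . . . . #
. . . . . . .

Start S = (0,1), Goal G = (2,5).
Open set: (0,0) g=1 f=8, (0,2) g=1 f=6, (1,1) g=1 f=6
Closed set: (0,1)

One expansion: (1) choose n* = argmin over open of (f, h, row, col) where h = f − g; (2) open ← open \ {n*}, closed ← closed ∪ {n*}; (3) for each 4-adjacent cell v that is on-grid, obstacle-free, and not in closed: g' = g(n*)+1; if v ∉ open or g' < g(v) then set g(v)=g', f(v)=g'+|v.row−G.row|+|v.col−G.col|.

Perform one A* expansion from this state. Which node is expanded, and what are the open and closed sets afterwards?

step 1: expand (0,2) (f=6, h=5) → closed; open now [(0,0) g=1 f=8, (0,3) g=2 f=6, (1,1) g=1 f=6, (1,2) g=2 f=6]

expanded=(0,2); open=[(0,0) g=1 f=8, (0,3) g=2 f=6, (1,1) g=1 f=6, (1,2) g=2 f=6]; closed=[(0,1), (0,2)]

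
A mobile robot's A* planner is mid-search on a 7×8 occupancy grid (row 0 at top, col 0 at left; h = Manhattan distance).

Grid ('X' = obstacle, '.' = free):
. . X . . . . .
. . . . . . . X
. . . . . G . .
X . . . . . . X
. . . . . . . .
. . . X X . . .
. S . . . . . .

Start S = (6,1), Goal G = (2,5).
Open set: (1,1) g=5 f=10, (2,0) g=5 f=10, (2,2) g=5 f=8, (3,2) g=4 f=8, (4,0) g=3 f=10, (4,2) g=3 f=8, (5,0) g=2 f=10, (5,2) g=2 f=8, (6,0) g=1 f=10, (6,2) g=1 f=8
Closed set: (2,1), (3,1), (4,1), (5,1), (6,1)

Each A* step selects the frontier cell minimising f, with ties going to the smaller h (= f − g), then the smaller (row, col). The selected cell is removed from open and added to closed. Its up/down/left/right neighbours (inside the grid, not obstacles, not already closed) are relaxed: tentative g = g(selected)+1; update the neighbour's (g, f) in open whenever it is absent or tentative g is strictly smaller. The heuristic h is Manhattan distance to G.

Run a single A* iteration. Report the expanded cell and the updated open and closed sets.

step 1: expand (2,2) (f=8, h=3) → closed; open now [(1,1) g=5 f=10, (1,2) g=6 f=10, (2,0) g=5 f=10, (2,3) g=6 f=8, (3,2) g=4 f=8, (4,0) g=3 f=10, (4,2) g=3 f=8, (5,0) g=2 f=10, (5,2) g=2 f=8, (6,0) g=1 f=10, (6,2) g=1 f=8]

expanded=(2,2); open=[(1,1) g=5 f=10, (1,2) g=6 f=10, (2,0) g=5 f=10, (2,3) g=6 f=8, (3,2) g=4 f=8, (4,0) g=3 f=10, (4,2) g=3 f=8, (5,0) g=2 f=10, (5,2) g=2 f=8, (6,0) g=1 f=10, (6,2) g=1 f=8]; closed=[(2,1), (2,2), (3,1), (4,1), (5,1), (6,1)]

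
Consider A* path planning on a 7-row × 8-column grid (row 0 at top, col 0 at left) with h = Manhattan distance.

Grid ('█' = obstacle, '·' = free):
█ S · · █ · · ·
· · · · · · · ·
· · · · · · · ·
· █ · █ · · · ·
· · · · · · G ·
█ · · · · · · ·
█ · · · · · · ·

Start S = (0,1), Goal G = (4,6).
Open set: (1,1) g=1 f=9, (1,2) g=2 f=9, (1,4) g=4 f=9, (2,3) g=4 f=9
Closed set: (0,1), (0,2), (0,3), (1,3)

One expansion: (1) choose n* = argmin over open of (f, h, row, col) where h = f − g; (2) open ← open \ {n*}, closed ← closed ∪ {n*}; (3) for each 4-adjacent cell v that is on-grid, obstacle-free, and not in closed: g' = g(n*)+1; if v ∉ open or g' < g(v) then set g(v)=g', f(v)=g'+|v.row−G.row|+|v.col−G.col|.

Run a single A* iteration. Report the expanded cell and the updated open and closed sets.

step 1: expand (1,4) (f=9, h=5) → closed; open now [(1,1) g=1 f=9, (1,2) g=2 f=9, (1,5) g=5 f=9, (2,3) g=4 f=9, (2,4) g=5 f=9]

expanded=(1,4); open=[(1,1) g=1 f=9, (1,2) g=2 f=9, (1,5) g=5 f=9, (2,3) g=4 f=9, (2,4) g=5 f=9]; closed=[(0,1), (0,2), (0,3), (1,3), (1,4)]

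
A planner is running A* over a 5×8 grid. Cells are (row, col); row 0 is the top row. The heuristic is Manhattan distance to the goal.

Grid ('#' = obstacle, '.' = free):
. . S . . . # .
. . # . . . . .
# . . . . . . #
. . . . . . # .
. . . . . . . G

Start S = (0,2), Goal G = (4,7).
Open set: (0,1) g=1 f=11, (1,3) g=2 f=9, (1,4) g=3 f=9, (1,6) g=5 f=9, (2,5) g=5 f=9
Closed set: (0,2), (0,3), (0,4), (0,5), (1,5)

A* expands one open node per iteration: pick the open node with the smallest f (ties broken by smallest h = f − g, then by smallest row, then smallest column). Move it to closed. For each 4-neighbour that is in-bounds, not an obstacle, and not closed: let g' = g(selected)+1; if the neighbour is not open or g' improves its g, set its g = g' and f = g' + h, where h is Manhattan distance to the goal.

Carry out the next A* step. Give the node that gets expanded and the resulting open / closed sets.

expanded=(1,6); open=[(0,1) g=1 f=11, (1,3) g=2 f=9, (1,4) g=3 f=9, (1,7) g=6 f=9, (2,5) g=5 f=9, (2,6) g=6 f=9]; closed=[(0,2), (0,3), (0,4), (0,5), (1,5), (1,6)]

step 1: expand (1,6) (f=9, h=4) → closed; open now [(0,1) g=1 f=11, (1,3) g=2 f=9, (1,4) g=3 f=9, (1,7) g=6 f=9, (2,5) g=5 f=9, (2,6) g=6 f=9]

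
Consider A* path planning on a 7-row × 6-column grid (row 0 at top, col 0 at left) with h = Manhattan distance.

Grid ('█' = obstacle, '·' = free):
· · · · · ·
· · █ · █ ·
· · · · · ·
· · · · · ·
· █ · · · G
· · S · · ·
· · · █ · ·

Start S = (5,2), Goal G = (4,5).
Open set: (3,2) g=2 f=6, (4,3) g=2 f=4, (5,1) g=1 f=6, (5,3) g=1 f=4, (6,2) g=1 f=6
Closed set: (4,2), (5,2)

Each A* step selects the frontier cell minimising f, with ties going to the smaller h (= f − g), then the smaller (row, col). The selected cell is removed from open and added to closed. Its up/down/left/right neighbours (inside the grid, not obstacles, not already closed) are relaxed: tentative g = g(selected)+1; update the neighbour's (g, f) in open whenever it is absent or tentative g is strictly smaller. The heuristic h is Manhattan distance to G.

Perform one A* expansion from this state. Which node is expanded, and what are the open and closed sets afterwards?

step 1: expand (4,3) (f=4, h=2) → closed; open now [(3,2) g=2 f=6, (3,3) g=3 f=6, (4,4) g=3 f=4, (5,1) g=1 f=6, (5,3) g=1 f=4, (6,2) g=1 f=6]

expanded=(4,3); open=[(3,2) g=2 f=6, (3,3) g=3 f=6, (4,4) g=3 f=4, (5,1) g=1 f=6, (5,3) g=1 f=4, (6,2) g=1 f=6]; closed=[(4,2), (4,3), (5,2)]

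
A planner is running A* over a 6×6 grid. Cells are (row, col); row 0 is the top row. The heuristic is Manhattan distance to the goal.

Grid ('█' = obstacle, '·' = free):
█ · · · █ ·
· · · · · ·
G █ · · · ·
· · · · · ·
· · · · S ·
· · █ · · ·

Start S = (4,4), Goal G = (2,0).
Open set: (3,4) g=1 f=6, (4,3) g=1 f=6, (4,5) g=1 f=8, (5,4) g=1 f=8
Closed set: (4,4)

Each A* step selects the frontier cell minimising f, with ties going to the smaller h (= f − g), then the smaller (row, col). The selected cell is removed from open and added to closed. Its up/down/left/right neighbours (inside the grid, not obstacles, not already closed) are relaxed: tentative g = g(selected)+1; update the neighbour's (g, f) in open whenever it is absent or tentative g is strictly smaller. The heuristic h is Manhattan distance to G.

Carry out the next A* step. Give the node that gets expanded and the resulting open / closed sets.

step 1: expand (3,4) (f=6, h=5) → closed; open now [(2,4) g=2 f=6, (3,3) g=2 f=6, (3,5) g=2 f=8, (4,3) g=1 f=6, (4,5) g=1 f=8, (5,4) g=1 f=8]

expanded=(3,4); open=[(2,4) g=2 f=6, (3,3) g=2 f=6, (3,5) g=2 f=8, (4,3) g=1 f=6, (4,5) g=1 f=8, (5,4) g=1 f=8]; closed=[(3,4), (4,4)]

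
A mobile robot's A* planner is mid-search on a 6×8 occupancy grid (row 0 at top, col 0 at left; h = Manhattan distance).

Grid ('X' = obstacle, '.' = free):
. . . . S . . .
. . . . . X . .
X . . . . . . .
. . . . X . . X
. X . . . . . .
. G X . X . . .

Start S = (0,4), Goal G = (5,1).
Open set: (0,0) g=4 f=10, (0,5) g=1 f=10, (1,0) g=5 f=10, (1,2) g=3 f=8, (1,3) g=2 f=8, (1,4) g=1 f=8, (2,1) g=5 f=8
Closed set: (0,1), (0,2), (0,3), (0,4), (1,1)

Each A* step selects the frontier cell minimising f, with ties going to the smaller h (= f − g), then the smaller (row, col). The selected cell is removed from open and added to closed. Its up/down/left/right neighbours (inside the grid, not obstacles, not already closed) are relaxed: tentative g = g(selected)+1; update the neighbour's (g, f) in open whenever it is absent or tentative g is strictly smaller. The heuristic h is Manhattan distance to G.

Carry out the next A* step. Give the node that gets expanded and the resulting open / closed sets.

expanded=(2,1); open=[(0,0) g=4 f=10, (0,5) g=1 f=10, (1,0) g=5 f=10, (1,2) g=3 f=8, (1,3) g=2 f=8, (1,4) g=1 f=8, (2,2) g=6 f=10, (3,1) g=6 f=8]; closed=[(0,1), (0,2), (0,3), (0,4), (1,1), (2,1)]

step 1: expand (2,1) (f=8, h=3) → closed; open now [(0,0) g=4 f=10, (0,5) g=1 f=10, (1,0) g=5 f=10, (1,2) g=3 f=8, (1,3) g=2 f=8, (1,4) g=1 f=8, (2,2) g=6 f=10, (3,1) g=6 f=8]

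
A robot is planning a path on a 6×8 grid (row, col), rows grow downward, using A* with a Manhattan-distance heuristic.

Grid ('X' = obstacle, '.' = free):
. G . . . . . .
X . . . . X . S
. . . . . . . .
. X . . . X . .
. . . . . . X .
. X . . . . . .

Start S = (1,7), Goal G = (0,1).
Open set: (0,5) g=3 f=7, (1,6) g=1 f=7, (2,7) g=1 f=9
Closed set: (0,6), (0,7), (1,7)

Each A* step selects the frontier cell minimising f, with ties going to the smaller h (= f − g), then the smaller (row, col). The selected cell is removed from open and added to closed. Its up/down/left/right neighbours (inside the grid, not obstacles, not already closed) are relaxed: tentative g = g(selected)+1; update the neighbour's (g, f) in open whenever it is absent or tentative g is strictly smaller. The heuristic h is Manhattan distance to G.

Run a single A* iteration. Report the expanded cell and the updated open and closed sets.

step 1: expand (0,5) (f=7, h=4) → closed; open now [(0,4) g=4 f=7, (1,6) g=1 f=7, (2,7) g=1 f=9]

expanded=(0,5); open=[(0,4) g=4 f=7, (1,6) g=1 f=7, (2,7) g=1 f=9]; closed=[(0,5), (0,6), (0,7), (1,7)]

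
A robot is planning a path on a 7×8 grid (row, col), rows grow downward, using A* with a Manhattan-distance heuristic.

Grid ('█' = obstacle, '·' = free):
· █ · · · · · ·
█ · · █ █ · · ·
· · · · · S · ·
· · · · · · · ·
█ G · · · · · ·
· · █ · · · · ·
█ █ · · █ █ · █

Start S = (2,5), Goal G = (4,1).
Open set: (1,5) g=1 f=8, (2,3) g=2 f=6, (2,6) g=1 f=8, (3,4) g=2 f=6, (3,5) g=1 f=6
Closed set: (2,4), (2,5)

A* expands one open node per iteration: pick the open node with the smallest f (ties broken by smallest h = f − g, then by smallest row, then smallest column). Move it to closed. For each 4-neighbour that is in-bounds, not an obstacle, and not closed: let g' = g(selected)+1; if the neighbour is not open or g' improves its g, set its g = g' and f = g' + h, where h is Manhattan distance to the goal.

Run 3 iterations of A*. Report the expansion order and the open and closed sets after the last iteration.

order=[(2,3) → (2,2) → (2,1)]; open=[(1,1) g=5 f=8, (1,2) g=4 f=8, (1,5) g=1 f=8, (2,0) g=5 f=8, (2,6) g=1 f=8, (3,1) g=5 f=6, (3,2) g=4 f=6, (3,3) g=3 f=6, (3,4) g=2 f=6, (3,5) g=1 f=6]; closed=[(2,1), (2,2), (2,3), (2,4), (2,5)]

step 1: expand (2,3) (f=6, h=4) → closed; open now [(1,5) g=1 f=8, (2,2) g=3 f=6, (2,6) g=1 f=8, (3,3) g=3 f=6, (3,4) g=2 f=6, (3,5) g=1 f=6]
step 2: expand (2,2) (f=6, h=3) → closed; open now [(1,2) g=4 f=8, (1,5) g=1 f=8, (2,1) g=4 f=6, (2,6) g=1 f=8, (3,2) g=4 f=6, (3,3) g=3 f=6, (3,4) g=2 f=6, (3,5) g=1 f=6]
step 3: expand (2,1) (f=6, h=2) → closed; open now [(1,1) g=5 f=8, (1,2) g=4 f=8, (1,5) g=1 f=8, (2,0) g=5 f=8, (2,6) g=1 f=8, (3,1) g=5 f=6, (3,2) g=4 f=6, (3,3) g=3 f=6, (3,4) g=2 f=6, (3,5) g=1 f=6]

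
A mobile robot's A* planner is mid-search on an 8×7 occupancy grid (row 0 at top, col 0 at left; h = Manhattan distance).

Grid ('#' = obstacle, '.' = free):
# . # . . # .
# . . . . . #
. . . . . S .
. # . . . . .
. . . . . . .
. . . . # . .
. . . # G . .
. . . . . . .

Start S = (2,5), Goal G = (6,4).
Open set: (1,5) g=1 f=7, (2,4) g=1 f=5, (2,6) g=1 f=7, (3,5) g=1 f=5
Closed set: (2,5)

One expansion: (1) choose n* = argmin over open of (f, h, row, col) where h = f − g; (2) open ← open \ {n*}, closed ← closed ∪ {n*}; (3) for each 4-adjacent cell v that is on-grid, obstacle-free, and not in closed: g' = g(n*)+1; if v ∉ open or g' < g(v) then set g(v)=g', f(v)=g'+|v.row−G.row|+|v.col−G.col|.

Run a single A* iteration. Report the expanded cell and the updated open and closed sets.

expanded=(2,4); open=[(1,4) g=2 f=7, (1,5) g=1 f=7, (2,3) g=2 f=7, (2,6) g=1 f=7, (3,4) g=2 f=5, (3,5) g=1 f=5]; closed=[(2,4), (2,5)]

step 1: expand (2,4) (f=5, h=4) → closed; open now [(1,4) g=2 f=7, (1,5) g=1 f=7, (2,3) g=2 f=7, (2,6) g=1 f=7, (3,4) g=2 f=5, (3,5) g=1 f=5]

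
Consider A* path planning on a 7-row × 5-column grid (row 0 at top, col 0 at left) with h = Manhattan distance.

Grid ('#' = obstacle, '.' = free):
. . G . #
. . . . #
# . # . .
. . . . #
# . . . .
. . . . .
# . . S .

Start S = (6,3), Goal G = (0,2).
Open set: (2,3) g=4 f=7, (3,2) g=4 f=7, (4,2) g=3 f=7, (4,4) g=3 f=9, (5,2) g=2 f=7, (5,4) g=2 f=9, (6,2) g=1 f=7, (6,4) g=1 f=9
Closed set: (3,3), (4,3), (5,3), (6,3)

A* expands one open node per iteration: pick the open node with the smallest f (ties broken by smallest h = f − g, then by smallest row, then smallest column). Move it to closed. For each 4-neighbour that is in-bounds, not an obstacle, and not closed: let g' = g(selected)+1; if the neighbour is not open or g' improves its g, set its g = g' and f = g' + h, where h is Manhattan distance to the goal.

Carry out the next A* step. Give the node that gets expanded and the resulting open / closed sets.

step 1: expand (2,3) (f=7, h=3) → closed; open now [(1,3) g=5 f=7, (2,4) g=5 f=9, (3,2) g=4 f=7, (4,2) g=3 f=7, (4,4) g=3 f=9, (5,2) g=2 f=7, (5,4) g=2 f=9, (6,2) g=1 f=7, (6,4) g=1 f=9]

expanded=(2,3); open=[(1,3) g=5 f=7, (2,4) g=5 f=9, (3,2) g=4 f=7, (4,2) g=3 f=7, (4,4) g=3 f=9, (5,2) g=2 f=7, (5,4) g=2 f=9, (6,2) g=1 f=7, (6,4) g=1 f=9]; closed=[(2,3), (3,3), (4,3), (5,3), (6,3)]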